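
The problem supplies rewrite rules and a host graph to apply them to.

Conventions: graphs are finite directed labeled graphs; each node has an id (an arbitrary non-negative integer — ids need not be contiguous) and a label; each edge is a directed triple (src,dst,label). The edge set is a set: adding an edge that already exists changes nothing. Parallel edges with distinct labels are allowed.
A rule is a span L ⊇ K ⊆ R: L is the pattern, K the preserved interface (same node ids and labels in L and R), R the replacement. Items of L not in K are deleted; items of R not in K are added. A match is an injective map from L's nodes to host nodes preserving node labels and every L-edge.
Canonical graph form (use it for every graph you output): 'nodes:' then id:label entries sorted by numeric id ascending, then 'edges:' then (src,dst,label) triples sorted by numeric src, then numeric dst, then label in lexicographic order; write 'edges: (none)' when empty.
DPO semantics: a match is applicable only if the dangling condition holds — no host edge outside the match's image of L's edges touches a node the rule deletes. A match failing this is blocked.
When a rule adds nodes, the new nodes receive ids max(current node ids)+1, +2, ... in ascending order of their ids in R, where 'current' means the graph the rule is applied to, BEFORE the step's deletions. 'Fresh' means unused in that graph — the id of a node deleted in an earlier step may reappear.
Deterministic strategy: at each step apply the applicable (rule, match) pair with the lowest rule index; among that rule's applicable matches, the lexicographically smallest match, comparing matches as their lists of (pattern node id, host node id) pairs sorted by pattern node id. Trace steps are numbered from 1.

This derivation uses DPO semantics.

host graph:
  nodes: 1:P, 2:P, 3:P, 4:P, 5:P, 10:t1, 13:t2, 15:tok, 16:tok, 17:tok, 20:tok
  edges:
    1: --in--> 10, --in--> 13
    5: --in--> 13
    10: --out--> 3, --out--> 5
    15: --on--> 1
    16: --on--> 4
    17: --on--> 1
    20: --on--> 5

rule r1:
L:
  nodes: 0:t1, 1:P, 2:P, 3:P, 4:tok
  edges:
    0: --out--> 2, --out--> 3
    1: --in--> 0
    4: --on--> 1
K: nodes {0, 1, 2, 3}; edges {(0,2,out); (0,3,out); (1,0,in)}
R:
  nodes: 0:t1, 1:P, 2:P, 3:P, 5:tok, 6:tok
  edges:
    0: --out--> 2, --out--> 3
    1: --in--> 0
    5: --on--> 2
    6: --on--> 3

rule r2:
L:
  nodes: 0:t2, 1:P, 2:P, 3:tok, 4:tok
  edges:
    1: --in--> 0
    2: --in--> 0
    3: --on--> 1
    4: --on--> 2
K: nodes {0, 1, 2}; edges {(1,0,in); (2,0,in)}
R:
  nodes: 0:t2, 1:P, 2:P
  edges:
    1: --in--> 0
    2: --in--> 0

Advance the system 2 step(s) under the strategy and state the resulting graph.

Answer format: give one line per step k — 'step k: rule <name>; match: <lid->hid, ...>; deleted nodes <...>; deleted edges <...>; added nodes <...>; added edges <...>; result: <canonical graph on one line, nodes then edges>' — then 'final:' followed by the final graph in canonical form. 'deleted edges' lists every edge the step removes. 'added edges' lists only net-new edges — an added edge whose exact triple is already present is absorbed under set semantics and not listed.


step 1: rule r1; match: 0->10, 1->1, 2->3, 3->5, 4->15; deleted nodes 15; deleted edges (15,1,on); added nodes 21, 22; added edges (21,3,on); (22,5,on); result: nodes: 1:P, 2:P, 3:P, 4:P, 5:P, 10:t1, 13:t2, 16:tok, 17:tok, 20:tok, 21:tok, 22:tok edges: (1,10,in); (1,13,in); (5,13,in); (10,3,out); (10,5,out); (16,4,on); (17,1,on); (20,5,on); (21,3,on); (22,5,on)
step 2: rule r1; match: 0->10, 1->1, 2->3, 3->5, 4->17; deleted nodes 17; deleted edges (17,1,on); added nodes 23, 24; added edges (23,3,on); (24,5,on); result: nodes: 1:P, 2:P, 3:P, 4:P, 5:P, 10:t1, 13:t2, 16:tok, 20:tok, 21:tok, 22:tok, 23:tok, 24:tok edges: (1,10,in); (1,13,in); (5,13,in); (10,3,out); (10,5,out); (16,4,on); (20,5,on); (21,3,on); (22,5,on); (23,3,on); (24,5,on)
final:
nodes: 1:P, 2:P, 3:P, 4:P, 5:P, 10:t1, 13:t2, 16:tok, 20:tok, 21:tok, 22:tok, 23:tok, 24:tok
edges: (1,10,in); (1,13,in); (5,13,in); (10,3,out); (10,5,out); (16,4,on); (20,5,on); (21,3,on); (22,5,on); (23,3,on); (24,5,on)


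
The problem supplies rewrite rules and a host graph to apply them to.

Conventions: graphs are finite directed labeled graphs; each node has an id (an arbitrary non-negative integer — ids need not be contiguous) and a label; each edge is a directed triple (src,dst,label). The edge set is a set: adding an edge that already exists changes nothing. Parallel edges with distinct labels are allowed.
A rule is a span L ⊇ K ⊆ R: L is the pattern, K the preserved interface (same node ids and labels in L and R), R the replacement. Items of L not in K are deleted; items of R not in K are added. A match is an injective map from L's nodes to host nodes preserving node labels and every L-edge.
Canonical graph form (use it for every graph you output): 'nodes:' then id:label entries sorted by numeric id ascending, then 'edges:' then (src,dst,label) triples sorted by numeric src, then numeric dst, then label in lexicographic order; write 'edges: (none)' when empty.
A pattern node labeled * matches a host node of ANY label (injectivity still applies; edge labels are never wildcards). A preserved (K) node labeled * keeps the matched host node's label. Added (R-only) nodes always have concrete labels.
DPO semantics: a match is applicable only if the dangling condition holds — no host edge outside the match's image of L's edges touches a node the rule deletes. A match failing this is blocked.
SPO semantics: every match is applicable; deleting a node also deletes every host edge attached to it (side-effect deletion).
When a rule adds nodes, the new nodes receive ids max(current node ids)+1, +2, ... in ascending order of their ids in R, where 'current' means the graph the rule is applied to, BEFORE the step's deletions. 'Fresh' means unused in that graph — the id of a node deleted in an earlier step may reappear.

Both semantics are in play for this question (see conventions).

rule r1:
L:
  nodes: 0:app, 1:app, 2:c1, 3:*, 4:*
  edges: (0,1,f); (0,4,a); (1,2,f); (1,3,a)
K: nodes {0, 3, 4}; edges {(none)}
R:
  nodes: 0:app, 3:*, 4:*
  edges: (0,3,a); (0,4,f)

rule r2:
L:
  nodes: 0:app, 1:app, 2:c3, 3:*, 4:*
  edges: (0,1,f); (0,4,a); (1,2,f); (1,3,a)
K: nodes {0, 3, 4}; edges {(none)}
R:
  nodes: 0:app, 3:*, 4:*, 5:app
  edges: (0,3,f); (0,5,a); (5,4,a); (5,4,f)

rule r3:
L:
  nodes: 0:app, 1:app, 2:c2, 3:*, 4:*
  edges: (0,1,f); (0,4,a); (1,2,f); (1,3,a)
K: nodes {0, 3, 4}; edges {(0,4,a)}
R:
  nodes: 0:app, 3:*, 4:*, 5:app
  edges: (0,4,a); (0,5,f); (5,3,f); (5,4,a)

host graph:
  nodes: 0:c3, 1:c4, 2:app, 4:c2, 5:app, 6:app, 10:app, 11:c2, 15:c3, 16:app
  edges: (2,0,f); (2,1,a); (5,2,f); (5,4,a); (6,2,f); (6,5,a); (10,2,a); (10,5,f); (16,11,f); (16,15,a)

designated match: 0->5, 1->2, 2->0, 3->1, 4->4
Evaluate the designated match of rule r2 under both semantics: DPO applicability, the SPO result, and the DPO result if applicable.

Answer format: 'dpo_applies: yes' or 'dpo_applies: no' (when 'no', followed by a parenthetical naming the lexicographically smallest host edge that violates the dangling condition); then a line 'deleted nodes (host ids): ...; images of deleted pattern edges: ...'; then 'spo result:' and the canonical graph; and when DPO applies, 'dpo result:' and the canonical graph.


dpo_applies: no
(the rule deletes node 2, which keeps host edge (6,2,f) outside the match image — the dangling condition fails, DPO blocks; SPO proceeds and side-deletes such edges)
deleted nodes (host ids): 0, 2; images of deleted pattern edges: (2,0,f); (2,1,a); (5,2,f); (5,4,a)
spo result:
nodes: 1:c4, 4:c2, 5:app, 6:app, 10:app, 11:c2, 15:c3, 16:app, 17:app
edges: (5,1,f); (5,17,a); (6,5,a); (10,5,f); (16,11,f); (16,15,a); (17,4,a); (17,4,f)


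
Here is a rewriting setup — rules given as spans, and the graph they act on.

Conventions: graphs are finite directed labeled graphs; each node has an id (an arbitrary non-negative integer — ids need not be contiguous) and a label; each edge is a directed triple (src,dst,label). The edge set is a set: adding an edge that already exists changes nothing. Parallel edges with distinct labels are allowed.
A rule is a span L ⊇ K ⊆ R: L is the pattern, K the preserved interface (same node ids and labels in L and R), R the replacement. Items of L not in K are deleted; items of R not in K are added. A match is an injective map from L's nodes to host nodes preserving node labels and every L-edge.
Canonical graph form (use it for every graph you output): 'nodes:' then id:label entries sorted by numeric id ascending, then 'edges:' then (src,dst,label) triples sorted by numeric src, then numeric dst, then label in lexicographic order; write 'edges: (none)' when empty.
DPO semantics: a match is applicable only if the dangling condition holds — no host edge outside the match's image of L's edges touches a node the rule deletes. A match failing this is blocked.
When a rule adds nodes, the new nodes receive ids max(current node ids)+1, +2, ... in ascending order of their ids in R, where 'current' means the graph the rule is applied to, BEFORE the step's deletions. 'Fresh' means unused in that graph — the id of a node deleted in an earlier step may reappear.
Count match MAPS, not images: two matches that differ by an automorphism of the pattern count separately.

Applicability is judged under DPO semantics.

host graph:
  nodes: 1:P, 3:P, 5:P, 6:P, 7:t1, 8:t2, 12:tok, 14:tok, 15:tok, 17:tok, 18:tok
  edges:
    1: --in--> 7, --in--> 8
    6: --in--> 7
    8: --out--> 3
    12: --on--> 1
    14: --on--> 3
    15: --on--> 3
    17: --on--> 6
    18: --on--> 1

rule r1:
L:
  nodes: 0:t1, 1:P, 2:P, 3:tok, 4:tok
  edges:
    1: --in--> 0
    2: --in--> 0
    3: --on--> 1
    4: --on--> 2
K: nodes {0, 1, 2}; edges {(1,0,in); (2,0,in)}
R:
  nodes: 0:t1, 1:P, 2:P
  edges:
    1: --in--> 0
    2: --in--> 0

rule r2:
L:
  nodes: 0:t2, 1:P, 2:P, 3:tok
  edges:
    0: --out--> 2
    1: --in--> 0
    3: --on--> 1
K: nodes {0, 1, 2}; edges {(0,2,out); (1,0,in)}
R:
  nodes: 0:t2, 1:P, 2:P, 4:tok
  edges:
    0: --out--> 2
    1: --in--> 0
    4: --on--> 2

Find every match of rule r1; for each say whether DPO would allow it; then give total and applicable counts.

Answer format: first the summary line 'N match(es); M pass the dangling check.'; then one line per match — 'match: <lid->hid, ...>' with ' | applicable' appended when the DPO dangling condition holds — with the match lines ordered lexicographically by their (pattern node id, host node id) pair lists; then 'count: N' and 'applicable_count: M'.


4 match(es); 4 pass the dangling check.
match: 0->7, 1->1, 2->6, 3->12, 4->17 | applicable
match: 0->7, 1->1, 2->6, 3->18, 4->17 | applicable
match: 0->7, 1->6, 2->1, 3->17, 4->12 | applicable
match: 0->7, 1->6, 2->1, 3->17, 4->18 | applicable
count: 4
applicable_count: 4


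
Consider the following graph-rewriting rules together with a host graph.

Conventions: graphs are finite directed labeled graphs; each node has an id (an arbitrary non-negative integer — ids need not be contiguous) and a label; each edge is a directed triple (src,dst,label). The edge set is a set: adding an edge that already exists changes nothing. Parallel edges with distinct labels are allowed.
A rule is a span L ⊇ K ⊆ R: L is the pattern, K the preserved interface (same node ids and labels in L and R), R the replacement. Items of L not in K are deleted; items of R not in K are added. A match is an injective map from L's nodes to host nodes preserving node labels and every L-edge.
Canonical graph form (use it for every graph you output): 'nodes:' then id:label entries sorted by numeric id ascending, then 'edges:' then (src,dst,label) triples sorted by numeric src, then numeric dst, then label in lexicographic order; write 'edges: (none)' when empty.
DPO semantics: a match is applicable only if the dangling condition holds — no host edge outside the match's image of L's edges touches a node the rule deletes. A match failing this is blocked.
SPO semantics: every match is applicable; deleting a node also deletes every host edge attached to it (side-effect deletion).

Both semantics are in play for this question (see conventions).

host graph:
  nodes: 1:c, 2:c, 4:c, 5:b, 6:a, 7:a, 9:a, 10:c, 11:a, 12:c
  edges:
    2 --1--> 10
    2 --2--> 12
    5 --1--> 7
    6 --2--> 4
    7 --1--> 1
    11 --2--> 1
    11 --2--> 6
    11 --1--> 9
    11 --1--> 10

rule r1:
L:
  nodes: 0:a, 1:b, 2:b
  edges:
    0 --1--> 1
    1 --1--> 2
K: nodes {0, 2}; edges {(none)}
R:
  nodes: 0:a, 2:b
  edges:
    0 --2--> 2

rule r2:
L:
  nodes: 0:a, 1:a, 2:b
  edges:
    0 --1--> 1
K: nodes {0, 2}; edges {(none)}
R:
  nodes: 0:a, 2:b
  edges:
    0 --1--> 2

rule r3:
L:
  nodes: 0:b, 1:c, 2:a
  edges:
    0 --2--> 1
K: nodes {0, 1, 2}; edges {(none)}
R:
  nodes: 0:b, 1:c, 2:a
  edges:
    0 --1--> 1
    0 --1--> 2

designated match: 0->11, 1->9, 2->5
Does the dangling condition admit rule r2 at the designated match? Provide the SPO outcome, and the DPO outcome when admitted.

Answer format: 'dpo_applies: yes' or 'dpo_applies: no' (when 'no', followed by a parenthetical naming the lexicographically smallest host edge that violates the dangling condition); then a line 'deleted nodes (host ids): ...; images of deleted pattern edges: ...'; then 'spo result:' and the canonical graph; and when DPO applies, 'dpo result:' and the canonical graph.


dpo_applies: yes
deleted nodes (host ids): 9; images of deleted pattern edges: (11,9,1)
spo result:
nodes: 1:c, 2:c, 4:c, 5:b, 6:a, 7:a, 10:c, 11:a, 12:c
edges: (2,10,1); (2,12,2); (5,7,1); (6,4,2); (7,1,1); (11,1,2); (11,5,1); (11,6,2); (11,10,1)
dpo result:
nodes: 1:c, 2:c, 4:c, 5:b, 6:a, 7:a, 10:c, 11:a, 12:c
edges: (2,10,1); (2,12,2); (5,7,1); (6,4,2); (7,1,1); (11,1,2); (11,5,1); (11,6,2); (11,10,1)


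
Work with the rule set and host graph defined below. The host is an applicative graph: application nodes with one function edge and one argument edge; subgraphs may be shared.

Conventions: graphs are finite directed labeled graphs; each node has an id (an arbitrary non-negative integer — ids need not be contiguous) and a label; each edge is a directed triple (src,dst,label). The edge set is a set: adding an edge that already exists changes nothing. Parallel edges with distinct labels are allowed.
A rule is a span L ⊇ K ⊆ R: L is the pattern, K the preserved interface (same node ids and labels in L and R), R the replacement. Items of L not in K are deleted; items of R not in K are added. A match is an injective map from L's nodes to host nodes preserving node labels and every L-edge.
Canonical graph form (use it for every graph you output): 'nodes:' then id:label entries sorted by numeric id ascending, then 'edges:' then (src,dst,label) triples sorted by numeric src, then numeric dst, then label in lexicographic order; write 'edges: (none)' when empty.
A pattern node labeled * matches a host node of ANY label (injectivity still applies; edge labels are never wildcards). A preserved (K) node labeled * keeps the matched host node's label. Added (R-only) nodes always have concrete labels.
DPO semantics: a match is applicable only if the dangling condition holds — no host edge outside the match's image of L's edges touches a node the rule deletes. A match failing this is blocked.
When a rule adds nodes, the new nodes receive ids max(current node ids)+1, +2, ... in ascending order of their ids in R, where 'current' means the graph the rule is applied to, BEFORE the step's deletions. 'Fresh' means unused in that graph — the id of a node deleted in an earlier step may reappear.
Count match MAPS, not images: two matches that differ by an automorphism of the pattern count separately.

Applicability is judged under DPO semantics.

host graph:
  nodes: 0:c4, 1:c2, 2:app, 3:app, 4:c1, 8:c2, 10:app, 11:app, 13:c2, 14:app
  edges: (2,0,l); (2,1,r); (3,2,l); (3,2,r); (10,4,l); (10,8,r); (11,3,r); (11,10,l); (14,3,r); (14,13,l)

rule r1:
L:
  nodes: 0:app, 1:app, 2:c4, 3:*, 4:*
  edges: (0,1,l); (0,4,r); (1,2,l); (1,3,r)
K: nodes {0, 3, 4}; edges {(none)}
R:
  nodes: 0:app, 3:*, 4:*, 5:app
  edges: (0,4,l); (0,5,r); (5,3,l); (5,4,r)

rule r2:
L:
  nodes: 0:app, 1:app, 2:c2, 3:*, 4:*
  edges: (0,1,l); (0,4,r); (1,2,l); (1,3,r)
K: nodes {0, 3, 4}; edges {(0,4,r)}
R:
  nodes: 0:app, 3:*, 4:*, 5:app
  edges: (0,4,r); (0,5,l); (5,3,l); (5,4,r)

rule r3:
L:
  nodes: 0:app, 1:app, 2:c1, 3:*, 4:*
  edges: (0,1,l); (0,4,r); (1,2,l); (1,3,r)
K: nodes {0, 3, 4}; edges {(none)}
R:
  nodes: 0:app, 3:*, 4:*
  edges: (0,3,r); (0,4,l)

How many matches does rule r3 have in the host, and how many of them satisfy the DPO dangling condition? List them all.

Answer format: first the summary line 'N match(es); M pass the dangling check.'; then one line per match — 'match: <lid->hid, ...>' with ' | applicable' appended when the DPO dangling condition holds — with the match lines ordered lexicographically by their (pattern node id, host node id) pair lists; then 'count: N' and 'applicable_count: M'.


1 match(es); 1 pass the dangling check.
match: 0->11, 1->10, 2->4, 3->8, 4->3 | applicable
count: 1
applicable_count: 1


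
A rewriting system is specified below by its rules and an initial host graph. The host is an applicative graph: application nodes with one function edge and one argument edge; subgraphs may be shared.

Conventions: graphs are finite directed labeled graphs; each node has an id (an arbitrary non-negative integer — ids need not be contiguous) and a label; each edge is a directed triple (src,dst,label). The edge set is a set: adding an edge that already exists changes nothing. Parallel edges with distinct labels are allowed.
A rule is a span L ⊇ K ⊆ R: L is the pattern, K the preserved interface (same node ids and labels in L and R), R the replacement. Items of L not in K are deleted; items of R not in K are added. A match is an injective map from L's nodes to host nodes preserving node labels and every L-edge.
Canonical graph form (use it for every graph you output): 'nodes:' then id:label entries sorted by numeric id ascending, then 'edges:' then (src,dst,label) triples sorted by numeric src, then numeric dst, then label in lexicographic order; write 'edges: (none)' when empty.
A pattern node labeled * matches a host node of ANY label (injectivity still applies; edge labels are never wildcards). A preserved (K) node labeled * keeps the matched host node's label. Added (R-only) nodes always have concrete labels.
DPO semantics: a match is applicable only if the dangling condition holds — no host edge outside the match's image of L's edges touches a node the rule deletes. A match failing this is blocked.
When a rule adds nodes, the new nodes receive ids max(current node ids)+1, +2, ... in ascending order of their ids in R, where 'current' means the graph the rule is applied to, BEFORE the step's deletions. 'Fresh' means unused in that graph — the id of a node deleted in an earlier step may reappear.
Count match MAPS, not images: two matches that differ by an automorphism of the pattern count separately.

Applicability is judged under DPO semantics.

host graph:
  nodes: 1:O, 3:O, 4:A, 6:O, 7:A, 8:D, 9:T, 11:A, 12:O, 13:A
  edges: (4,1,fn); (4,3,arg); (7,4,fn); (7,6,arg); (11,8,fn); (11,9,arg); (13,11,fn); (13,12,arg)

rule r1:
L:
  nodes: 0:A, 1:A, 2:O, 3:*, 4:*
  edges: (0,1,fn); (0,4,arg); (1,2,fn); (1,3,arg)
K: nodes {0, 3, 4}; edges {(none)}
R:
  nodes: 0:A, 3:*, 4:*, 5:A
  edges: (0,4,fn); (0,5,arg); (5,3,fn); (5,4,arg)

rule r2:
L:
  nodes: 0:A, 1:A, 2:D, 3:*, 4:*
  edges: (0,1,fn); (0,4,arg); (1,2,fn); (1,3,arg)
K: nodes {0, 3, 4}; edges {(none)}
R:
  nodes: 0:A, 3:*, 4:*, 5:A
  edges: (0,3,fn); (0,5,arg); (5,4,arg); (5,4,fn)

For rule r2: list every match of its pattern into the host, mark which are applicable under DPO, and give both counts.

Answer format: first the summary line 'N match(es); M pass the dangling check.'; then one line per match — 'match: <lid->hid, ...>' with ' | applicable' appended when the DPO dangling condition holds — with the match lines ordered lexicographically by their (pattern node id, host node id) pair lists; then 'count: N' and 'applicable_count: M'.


1 match(es); 1 pass the dangling check.
match: 0->13, 1->11, 2->8, 3->9, 4->12 | applicable
count: 1
applicable_count: 1


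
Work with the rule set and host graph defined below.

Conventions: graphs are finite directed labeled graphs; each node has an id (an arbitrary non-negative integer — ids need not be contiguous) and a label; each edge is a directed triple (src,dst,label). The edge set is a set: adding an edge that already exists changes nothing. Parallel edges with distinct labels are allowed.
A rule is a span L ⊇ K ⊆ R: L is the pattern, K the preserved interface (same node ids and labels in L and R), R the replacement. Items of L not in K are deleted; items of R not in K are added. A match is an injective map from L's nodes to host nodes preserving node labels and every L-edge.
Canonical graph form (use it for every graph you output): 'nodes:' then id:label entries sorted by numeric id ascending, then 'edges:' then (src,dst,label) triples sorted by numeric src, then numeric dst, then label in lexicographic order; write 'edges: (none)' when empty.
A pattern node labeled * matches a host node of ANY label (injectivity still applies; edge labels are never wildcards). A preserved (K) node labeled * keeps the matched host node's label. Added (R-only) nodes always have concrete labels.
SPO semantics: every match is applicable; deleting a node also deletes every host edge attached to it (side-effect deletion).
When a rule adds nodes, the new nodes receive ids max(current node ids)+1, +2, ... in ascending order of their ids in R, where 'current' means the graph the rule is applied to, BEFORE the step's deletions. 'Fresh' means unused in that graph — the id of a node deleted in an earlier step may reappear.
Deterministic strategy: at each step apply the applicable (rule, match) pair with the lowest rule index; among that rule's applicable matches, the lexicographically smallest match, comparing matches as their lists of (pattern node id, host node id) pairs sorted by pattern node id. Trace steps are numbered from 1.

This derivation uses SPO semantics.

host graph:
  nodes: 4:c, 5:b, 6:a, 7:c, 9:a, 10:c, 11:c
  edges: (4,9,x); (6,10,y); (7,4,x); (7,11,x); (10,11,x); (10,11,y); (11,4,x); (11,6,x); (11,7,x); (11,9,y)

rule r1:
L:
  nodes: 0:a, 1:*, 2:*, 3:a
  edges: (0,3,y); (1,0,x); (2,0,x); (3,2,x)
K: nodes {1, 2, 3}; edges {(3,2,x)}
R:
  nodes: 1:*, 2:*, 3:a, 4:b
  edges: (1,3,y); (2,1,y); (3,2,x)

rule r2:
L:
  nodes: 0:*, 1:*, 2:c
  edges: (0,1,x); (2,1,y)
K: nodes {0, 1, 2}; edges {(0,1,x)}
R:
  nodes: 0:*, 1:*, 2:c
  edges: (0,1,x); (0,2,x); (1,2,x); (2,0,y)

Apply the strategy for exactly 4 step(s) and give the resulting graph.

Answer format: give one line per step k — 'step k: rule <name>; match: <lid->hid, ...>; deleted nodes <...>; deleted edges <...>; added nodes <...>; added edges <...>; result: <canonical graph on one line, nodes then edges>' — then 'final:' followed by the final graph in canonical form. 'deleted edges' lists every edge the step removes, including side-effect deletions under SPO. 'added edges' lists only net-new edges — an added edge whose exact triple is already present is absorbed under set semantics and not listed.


step 1: rule r2; match: 0->4, 1->9, 2->11; deleted nodes (none); deleted edges (11,9,y); added nodes (none); added edges (4,11,x); (9,11,x); (11,4,y); result: nodes: 4:c, 5:b, 6:a, 7:c, 9:a, 10:c, 11:c edges: (4,9,x); (4,11,x); (6,10,y); (7,4,x); (7,11,x); (9,11,x); (10,11,x); (10,11,y); (11,4,x); (11,4,y); (11,6,x); (11,7,x)
step 2: rule r2; match: 0->4, 1->11, 2->10; deleted nodes (none); deleted edges (10,11,y); added nodes (none); added edges (4,10,x); (10,4,y); (11,10,x); result: nodes: 4:c, 5:b, 6:a, 7:c, 9:a, 10:c, 11:c edges: (4,9,x); (4,10,x); (4,11,x); (6,10,y); (7,4,x); (7,11,x); (9,11,x); (10,4,y); (10,11,x); (11,4,x); (11,4,y); (11,6,x); (11,7,x); (11,10,x)
step 3: rule r2; match: 0->7, 1->4, 2->10; deleted nodes (none); deleted edges (10,4,y); added nodes (none); added edges (7,10,x); (10,7,y); result: nodes: 4:c, 5:b, 6:a, 7:c, 9:a, 10:c, 11:c edges: (4,9,x); (4,10,x); (4,11,x); (6,10,y); (7,4,x); (7,10,x); (7,11,x); (9,11,x); (10,7,y); (10,11,x); (11,4,x); (11,4,y); (11,6,x); (11,7,x); (11,10,x)
step 4: rule r2; match: 0->7, 1->4, 2->11; deleted nodes (none); deleted edges (11,4,y); added nodes (none); added edges (11,7,y); result: nodes: 4:c, 5:b, 6:a, 7:c, 9:a, 10:c, 11:c edges: (4,9,x); (4,10,x); (4,11,x); (6,10,y); (7,4,x); (7,10,x); (7,11,x); (9,11,x); (10,7,y); (10,11,x); (11,4,x); (11,6,x); (11,7,x); (11,7,y); (11,10,x)
final:
nodes: 4:c, 5:b, 6:a, 7:c, 9:a, 10:c, 11:c
edges: (4,9,x); (4,10,x); (4,11,x); (6,10,y); (7,4,x); (7,10,x); (7,11,x); (9,11,x); (10,7,y); (10,11,x); (11,4,x); (11,6,x); (11,7,x); (11,7,y); (11,10,x)


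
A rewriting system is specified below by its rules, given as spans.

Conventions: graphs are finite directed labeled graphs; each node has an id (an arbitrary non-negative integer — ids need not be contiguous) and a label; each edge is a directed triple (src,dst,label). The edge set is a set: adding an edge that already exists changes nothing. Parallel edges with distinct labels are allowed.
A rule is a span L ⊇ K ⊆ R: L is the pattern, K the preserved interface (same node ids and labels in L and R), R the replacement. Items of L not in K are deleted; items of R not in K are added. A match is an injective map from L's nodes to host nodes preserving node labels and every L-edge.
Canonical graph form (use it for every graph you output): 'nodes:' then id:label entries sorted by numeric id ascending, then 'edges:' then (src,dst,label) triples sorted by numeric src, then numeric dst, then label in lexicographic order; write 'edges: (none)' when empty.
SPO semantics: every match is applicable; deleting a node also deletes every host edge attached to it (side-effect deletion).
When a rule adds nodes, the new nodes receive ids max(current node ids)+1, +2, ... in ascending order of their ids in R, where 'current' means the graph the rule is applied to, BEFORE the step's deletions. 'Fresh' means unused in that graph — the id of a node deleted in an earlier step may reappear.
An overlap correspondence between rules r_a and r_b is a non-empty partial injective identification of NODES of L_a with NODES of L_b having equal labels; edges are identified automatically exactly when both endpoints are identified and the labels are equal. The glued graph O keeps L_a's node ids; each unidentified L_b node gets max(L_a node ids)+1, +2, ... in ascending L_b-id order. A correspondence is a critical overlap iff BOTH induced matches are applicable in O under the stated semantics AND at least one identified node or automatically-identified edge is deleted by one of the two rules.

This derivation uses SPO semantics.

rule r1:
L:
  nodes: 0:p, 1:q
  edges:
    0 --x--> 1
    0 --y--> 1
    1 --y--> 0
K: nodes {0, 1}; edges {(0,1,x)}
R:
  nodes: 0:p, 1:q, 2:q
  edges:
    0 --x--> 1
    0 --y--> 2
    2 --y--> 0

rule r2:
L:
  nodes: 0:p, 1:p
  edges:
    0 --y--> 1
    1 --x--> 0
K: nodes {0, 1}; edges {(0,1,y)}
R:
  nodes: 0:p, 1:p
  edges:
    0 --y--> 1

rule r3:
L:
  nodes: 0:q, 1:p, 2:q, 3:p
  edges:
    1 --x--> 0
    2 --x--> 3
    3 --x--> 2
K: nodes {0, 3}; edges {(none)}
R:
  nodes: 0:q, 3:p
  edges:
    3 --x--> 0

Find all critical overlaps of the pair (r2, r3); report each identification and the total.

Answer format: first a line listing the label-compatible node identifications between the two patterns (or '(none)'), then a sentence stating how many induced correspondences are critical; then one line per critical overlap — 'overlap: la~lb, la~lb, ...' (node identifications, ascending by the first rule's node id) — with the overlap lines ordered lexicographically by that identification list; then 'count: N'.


label-compatible node identifications between L(r2) and L(r3): 0~1, 0~3, 1~1, 1~3
4 of the induced correspondences are critical overlaps of r2 and r3.
overlap: 0~1
overlap: 0~1, 1~3
overlap: 0~3, 1~1
overlap: 1~1
count: 4


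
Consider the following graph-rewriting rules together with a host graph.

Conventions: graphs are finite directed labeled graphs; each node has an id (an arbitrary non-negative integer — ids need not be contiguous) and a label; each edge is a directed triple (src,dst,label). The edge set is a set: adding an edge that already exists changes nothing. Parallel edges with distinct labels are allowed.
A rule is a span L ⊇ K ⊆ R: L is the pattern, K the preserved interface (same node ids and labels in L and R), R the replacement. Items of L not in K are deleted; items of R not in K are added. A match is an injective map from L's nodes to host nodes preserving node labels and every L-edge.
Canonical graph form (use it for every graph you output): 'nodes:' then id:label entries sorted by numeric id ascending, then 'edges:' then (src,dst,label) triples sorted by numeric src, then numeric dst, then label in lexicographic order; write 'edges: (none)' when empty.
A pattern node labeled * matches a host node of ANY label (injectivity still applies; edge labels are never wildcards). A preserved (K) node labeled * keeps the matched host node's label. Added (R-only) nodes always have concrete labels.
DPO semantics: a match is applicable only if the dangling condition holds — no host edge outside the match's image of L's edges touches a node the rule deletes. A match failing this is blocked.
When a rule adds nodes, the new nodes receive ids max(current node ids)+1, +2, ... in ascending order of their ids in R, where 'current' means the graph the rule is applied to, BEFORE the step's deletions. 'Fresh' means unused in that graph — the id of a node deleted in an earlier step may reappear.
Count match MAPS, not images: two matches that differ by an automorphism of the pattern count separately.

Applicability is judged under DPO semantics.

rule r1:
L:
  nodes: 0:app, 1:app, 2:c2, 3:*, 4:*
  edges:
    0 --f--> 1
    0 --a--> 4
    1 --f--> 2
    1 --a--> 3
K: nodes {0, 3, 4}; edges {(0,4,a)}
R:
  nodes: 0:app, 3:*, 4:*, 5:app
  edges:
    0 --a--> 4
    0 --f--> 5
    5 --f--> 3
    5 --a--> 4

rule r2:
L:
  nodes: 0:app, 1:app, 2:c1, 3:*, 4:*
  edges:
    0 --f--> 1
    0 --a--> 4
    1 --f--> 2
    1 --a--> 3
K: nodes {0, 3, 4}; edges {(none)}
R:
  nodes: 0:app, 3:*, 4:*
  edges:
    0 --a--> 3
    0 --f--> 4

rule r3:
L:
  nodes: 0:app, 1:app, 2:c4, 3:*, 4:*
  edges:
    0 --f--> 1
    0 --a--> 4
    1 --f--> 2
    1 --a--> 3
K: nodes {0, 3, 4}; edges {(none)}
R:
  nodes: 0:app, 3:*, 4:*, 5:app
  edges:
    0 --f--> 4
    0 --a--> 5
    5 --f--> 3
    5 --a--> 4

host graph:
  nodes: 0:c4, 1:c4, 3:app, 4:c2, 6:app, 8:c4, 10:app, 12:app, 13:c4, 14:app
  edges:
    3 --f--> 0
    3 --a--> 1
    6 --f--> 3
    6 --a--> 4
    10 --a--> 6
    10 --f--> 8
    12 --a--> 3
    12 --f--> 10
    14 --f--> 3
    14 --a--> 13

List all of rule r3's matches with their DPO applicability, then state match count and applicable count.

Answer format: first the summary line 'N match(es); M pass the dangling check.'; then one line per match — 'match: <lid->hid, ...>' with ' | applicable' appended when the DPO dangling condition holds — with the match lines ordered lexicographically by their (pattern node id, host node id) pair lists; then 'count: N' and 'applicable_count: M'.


3 match(es); 1 pass the dangling check.
match: 0->6, 1->3, 2->0, 3->1, 4->4
match: 0->12, 1->10, 2->8, 3->6, 4->3 | applicable
match: 0->14, 1->3, 2->0, 3->1, 4->13
count: 3
applicable_count: 1


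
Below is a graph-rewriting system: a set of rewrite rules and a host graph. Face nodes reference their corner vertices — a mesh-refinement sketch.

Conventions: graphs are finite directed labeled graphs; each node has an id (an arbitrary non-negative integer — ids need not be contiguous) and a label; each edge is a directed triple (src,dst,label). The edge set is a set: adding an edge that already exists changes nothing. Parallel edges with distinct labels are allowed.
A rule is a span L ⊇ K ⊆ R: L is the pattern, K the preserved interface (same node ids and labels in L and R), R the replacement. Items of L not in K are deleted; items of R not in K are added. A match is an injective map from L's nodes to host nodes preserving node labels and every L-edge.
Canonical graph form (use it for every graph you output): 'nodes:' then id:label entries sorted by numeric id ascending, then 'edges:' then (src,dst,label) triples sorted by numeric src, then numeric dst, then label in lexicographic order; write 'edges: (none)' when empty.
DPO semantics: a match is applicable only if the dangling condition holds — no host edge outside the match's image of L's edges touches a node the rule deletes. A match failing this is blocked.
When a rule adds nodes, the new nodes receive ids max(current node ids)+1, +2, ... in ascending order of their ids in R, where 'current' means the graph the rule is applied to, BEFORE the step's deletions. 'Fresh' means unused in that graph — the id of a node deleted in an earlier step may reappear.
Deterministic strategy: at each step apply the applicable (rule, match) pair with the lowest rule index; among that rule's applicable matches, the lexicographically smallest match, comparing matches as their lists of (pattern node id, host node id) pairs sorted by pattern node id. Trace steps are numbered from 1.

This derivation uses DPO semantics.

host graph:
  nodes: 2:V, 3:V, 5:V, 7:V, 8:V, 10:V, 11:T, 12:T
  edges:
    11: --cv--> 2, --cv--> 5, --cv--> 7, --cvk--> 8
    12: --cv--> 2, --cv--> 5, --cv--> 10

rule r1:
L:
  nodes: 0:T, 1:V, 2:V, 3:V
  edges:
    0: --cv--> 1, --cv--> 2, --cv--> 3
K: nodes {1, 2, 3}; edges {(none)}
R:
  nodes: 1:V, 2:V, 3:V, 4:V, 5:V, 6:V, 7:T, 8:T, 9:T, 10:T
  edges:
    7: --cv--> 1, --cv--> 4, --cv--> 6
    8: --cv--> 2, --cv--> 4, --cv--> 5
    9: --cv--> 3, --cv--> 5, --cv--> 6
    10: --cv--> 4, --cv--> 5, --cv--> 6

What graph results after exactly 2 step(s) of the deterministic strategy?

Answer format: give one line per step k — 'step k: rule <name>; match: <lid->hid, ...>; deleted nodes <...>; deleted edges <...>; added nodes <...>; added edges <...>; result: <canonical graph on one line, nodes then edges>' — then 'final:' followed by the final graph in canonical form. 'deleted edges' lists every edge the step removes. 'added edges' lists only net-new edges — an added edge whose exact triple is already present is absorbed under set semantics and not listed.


step 1: rule r1; match: 0->12, 1->2, 2->5, 3->10; deleted nodes 12; deleted edges (12,2,cv); (12,5,cv); (12,10,cv); added nodes 13, 14, 15, 16, 17, 18, 19; added edges (16,2,cv); (16,13,cv); (16,15,cv); (17,5,cv); (17,13,cv); (17,14,cv); (18,10,cv); (18,14,cv); (18,15,cv); (19,13,cv); (19,14,cv); (19,15,cv); result: nodes: 2:V, 3:V, 5:V, 7:V, 8:V, 10:V, 11:T, 13:V, 14:V, 15:V, 16:T, 17:T, 18:T, 19:T edges: (11,2,cv); (11,5,cv); (11,7,cv); (11,8,cvk); (16,2,cv); (16,13,cv); (16,15,cv); (17,5,cv); (17,13,cv); (17,14,cv); (18,10,cv); (18,14,cv); (18,15,cv); (19,13,cv); (19,14,cv); (19,15,cv)
step 2: rule r1; match: 0->16, 1->2, 2->13, 3->15; deleted nodes 16; deleted edges (16,2,cv); (16,13,cv); (16,15,cv); added nodes 20, 21, 22, 23, 24, 25, 26; added edges (23,2,cv); (23,20,cv); (23,22,cv); (24,13,cv); (24,20,cv); (24,21,cv); (25,15,cv); (25,21,cv); (25,22,cv); (26,20,cv); (26,21,cv); (26,22,cv); result: nodes: 2:V, 3:V, 5:V, 7:V, 8:V, 10:V, 11:T, 13:V, 14:V, 15:V, 17:T, 18:T, 19:T, 20:V, 21:V, 22:V, 23:T, 24:T, 25:T, 26:T edges: (11,2,cv); (11,5,cv); (11,7,cv); (11,8,cvk); (17,5,cv); (17,13,cv); (17,14,cv); (18,10,cv); (18,14,cv); (18,15,cv); (19,13,cv); (19,14,cv); (19,15,cv); (23,2,cv); (23,20,cv); (23,22,cv); (24,13,cv); (24,20,cv); (24,21,cv); (25,15,cv); (25,21,cv); (25,22,cv); (26,20,cv); (26,21,cv); (26,22,cv)
final:
nodes: 2:V, 3:V, 5:V, 7:V, 8:V, 10:V, 11:T, 13:V, 14:V, 15:V, 17:T, 18:T, 19:T, 20:V, 21:V, 22:V, 23:T, 24:T, 25:T, 26:T
edges: (11,2,cv); (11,5,cv); (11,7,cv); (11,8,cvk); (17,5,cv); (17,13,cv); (17,14,cv); (18,10,cv); (18,14,cv); (18,15,cv); (19,13,cv); (19,14,cv); (19,15,cv); (23,2,cv); (23,20,cv); (23,22,cv); (24,13,cv); (24,20,cv); (24,21,cv); (25,15,cv); (25,21,cv); (25,22,cv); (26,20,cv); (26,21,cv); (26,22,cv)


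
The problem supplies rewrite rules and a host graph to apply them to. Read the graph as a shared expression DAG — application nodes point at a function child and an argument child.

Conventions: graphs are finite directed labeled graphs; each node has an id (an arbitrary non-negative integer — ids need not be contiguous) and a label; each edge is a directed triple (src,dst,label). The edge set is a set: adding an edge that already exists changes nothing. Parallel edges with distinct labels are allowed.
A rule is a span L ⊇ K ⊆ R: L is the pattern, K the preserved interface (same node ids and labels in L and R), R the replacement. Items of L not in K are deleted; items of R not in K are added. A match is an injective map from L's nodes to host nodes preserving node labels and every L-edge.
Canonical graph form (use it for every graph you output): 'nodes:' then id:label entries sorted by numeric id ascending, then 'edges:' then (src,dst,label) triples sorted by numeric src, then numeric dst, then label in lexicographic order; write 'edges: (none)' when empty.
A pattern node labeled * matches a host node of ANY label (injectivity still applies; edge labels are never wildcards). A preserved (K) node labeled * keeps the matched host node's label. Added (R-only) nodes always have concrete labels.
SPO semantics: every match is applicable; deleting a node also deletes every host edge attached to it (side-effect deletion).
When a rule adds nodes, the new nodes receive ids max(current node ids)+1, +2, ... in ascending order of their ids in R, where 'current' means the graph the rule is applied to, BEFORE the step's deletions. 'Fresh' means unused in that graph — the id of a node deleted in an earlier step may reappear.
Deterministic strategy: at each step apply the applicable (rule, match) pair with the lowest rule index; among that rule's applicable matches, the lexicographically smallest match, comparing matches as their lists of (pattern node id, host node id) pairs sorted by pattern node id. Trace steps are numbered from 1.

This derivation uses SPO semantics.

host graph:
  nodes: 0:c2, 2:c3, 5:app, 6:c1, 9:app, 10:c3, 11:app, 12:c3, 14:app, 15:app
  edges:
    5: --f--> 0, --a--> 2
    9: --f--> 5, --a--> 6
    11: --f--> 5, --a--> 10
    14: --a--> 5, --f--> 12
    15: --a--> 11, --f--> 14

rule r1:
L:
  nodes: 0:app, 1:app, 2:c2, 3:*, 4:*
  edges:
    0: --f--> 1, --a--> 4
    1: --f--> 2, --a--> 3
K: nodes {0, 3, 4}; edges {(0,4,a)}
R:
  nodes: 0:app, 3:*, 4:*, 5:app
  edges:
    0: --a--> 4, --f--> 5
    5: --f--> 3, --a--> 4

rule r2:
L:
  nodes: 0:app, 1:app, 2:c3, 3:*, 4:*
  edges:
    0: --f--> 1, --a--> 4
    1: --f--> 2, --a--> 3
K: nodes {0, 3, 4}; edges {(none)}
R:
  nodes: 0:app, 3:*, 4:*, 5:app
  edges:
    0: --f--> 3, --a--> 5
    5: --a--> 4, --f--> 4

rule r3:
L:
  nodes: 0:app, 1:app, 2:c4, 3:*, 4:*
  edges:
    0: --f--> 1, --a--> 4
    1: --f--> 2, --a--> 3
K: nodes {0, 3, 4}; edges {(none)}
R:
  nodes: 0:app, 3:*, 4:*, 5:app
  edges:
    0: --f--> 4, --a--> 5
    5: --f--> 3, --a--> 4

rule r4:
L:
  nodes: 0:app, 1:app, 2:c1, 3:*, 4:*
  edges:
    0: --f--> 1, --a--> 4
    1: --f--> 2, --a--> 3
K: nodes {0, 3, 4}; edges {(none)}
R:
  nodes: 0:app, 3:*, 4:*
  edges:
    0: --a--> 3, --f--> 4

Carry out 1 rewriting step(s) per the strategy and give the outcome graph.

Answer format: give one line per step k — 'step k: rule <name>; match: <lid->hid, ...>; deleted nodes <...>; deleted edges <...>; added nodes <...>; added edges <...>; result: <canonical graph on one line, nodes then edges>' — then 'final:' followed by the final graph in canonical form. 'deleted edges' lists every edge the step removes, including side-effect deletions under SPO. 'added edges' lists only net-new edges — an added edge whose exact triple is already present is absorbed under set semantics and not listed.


step 1: rule r1; match: 0->9, 1->5, 2->0, 3->2, 4->6; deleted nodes 0, 5; deleted edges (5,0,f); (5,2,a); (9,5,f); (11,5,f); (14,5,a); added nodes 16; added edges (9,16,f); (16,2,f); (16,6,a); result: nodes: 2:c3, 6:c1, 9:app, 10:c3, 11:app, 12:c3, 14:app, 15:app, 16:app edges: (9,6,a); (9,16,f); (11,10,a); (14,12,f); (15,11,a); (15,14,f); (16,2,f); (16,6,a)
final:
nodes: 2:c3, 6:c1, 9:app, 10:c3, 11:app, 12:c3, 14:app, 15:app, 16:app
edges: (9,6,a); (9,16,f); (11,10,a); (14,12,f); (15,11,a); (15,14,f); (16,2,f); (16,6,a)
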